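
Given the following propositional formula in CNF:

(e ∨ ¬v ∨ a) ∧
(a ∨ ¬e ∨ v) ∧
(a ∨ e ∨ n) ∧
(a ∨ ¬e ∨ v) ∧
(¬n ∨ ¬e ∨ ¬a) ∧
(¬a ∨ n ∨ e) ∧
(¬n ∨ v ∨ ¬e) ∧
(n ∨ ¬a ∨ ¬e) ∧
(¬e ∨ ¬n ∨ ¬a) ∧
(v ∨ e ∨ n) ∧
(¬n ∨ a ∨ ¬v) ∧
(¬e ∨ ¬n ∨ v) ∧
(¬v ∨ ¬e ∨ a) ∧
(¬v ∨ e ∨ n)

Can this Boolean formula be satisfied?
Yes

Yes, the formula is satisfiable.

One satisfying assignment is: a=False, n=True, e=False, v=False

Verification: With this assignment, all 14 clauses evaluate to true.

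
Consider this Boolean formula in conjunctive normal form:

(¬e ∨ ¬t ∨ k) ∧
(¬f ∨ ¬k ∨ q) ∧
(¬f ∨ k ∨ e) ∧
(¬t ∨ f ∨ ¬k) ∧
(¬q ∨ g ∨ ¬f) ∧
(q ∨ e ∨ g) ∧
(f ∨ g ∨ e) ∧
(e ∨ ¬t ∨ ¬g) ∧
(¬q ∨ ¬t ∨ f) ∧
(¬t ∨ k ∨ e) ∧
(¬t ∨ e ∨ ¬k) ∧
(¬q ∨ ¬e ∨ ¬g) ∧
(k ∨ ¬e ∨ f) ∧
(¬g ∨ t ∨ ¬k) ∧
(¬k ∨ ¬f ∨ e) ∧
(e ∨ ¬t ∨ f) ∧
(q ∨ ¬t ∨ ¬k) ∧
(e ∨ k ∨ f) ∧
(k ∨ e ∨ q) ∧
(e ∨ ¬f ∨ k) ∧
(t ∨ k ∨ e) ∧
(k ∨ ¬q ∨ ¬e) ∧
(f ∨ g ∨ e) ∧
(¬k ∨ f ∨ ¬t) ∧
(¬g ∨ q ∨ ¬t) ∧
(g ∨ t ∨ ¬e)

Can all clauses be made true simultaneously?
Yes

Yes, the formula is satisfiable.

One satisfying assignment is: t=False, k=False, e=True, g=True, q=False, f=True

Verification: With this assignment, all 26 clauses evaluate to true.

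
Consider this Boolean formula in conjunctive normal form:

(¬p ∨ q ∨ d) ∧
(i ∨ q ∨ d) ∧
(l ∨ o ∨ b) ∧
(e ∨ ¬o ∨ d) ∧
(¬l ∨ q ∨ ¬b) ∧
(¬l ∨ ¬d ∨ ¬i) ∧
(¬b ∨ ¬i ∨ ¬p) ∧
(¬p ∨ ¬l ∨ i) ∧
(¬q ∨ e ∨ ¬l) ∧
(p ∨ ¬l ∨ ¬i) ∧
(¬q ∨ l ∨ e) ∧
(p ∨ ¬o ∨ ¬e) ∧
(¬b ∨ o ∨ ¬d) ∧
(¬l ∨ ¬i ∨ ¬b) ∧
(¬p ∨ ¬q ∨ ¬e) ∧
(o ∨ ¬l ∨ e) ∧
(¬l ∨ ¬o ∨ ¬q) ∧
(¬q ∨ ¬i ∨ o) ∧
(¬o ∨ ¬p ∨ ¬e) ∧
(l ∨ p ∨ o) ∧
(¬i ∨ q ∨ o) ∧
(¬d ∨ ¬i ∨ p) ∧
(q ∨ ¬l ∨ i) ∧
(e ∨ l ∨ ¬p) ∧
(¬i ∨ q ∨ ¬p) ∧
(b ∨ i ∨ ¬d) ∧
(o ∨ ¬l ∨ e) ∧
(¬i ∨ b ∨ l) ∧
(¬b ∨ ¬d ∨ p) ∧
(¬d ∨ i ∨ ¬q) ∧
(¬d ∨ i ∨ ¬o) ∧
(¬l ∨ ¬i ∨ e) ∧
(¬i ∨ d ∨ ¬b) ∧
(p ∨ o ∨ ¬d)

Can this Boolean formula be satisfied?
Yes

Yes, the formula is satisfiable.

One satisfying assignment is: p=False, o=False, l=True, b=False, d=False, q=True, e=True, i=False

Verification: With this assignment, all 34 clauses evaluate to true.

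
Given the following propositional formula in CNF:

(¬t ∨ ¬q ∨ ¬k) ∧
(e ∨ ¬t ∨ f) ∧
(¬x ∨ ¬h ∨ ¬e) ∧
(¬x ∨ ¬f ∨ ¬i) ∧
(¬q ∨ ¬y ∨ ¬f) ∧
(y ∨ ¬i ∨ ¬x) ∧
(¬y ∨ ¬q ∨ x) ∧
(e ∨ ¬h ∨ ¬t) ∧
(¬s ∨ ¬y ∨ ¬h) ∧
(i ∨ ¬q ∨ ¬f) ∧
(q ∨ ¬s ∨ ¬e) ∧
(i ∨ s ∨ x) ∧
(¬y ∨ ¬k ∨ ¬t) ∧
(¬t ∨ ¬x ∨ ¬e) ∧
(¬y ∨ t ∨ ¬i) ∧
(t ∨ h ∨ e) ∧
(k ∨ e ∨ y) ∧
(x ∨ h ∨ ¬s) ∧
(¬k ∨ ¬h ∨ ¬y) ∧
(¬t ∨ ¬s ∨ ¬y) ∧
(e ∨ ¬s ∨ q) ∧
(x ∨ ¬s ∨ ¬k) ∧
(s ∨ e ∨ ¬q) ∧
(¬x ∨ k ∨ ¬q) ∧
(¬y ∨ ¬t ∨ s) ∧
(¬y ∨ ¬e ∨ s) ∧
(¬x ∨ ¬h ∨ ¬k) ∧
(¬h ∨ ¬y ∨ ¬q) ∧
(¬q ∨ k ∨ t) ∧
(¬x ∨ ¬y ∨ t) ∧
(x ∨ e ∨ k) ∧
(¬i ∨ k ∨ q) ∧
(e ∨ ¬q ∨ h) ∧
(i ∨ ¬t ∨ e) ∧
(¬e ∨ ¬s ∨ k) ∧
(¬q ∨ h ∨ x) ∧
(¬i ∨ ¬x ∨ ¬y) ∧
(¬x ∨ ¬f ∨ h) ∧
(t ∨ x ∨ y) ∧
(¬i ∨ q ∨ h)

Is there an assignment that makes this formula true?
Yes

Yes, the formula is satisfiable.

One satisfying assignment is: f=False, e=True, k=False, t=False, h=False, i=False, s=False, q=False, y=False, x=True

Verification: With this assignment, all 40 clauses evaluate to true.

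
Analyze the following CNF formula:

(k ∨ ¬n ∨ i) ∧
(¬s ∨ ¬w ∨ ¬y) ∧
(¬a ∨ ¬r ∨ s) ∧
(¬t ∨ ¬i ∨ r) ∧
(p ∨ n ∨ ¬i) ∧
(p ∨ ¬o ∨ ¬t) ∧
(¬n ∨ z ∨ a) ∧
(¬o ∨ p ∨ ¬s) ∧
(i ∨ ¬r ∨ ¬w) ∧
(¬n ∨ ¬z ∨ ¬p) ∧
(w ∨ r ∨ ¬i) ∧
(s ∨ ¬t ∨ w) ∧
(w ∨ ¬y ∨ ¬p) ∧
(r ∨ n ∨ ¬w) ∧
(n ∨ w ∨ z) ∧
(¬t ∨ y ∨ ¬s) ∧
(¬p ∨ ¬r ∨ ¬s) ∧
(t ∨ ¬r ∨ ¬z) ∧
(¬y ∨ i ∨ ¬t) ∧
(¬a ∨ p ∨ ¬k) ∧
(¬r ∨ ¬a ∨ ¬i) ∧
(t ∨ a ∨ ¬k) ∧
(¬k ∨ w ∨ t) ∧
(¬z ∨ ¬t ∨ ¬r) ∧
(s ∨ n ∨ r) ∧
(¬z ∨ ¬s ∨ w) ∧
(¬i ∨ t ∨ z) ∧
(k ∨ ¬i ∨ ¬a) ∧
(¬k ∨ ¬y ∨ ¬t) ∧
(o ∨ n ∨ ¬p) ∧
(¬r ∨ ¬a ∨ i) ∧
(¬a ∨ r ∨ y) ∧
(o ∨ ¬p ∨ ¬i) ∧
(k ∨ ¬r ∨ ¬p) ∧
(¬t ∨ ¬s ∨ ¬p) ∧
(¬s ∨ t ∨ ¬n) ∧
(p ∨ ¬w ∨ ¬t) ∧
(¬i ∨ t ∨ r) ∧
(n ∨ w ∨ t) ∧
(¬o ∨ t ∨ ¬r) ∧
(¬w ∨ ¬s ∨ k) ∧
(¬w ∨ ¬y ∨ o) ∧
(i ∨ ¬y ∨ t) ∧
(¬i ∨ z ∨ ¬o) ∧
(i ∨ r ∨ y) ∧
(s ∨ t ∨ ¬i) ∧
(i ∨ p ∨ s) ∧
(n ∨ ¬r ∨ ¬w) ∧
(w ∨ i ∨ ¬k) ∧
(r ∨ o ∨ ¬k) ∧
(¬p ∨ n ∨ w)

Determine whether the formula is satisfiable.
No

No, the formula is not satisfiable.

No assignment of truth values to the variables can make all 51 clauses true simultaneously.

The formula is UNSAT (unsatisfiable).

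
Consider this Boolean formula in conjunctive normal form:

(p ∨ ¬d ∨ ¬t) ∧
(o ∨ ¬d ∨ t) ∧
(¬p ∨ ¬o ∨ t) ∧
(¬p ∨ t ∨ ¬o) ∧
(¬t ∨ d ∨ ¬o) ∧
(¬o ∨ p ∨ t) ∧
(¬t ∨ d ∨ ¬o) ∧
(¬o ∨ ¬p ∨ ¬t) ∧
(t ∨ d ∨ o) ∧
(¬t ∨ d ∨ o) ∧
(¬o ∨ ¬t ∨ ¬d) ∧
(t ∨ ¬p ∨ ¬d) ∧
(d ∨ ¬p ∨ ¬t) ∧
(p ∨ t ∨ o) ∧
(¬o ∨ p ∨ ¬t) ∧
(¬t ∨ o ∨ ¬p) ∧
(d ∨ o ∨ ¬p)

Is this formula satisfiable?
No

No, the formula is not satisfiable.

No assignment of truth values to the variables can make all 17 clauses true simultaneously.

The formula is UNSAT (unsatisfiable).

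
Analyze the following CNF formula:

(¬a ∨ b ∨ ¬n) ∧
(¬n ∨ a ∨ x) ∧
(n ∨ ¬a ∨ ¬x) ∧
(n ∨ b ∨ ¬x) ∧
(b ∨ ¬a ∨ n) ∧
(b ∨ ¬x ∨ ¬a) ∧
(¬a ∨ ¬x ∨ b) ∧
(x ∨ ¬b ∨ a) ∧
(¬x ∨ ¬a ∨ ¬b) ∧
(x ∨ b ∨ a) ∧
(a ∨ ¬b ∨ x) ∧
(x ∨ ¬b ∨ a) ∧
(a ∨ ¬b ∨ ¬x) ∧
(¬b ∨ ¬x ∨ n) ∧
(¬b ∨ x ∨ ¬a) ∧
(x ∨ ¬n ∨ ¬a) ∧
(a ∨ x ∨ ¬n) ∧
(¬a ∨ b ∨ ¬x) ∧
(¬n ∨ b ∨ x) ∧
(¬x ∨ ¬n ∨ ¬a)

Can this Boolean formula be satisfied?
Yes

Yes, the formula is satisfiable.

One satisfying assignment is: n=True, b=False, a=False, x=True

Verification: With this assignment, all 20 clauses evaluate to true.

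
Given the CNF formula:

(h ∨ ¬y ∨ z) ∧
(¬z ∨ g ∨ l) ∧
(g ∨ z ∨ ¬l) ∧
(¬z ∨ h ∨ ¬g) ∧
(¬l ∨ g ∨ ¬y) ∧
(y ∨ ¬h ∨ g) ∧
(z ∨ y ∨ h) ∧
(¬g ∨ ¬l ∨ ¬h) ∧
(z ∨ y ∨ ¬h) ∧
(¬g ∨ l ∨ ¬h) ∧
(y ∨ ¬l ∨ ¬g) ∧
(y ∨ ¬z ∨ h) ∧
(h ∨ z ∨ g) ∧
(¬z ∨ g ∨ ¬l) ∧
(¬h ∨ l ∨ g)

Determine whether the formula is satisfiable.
No

No, the formula is not satisfiable.

No assignment of truth values to the variables can make all 15 clauses true simultaneously.

The formula is UNSAT (unsatisfiable).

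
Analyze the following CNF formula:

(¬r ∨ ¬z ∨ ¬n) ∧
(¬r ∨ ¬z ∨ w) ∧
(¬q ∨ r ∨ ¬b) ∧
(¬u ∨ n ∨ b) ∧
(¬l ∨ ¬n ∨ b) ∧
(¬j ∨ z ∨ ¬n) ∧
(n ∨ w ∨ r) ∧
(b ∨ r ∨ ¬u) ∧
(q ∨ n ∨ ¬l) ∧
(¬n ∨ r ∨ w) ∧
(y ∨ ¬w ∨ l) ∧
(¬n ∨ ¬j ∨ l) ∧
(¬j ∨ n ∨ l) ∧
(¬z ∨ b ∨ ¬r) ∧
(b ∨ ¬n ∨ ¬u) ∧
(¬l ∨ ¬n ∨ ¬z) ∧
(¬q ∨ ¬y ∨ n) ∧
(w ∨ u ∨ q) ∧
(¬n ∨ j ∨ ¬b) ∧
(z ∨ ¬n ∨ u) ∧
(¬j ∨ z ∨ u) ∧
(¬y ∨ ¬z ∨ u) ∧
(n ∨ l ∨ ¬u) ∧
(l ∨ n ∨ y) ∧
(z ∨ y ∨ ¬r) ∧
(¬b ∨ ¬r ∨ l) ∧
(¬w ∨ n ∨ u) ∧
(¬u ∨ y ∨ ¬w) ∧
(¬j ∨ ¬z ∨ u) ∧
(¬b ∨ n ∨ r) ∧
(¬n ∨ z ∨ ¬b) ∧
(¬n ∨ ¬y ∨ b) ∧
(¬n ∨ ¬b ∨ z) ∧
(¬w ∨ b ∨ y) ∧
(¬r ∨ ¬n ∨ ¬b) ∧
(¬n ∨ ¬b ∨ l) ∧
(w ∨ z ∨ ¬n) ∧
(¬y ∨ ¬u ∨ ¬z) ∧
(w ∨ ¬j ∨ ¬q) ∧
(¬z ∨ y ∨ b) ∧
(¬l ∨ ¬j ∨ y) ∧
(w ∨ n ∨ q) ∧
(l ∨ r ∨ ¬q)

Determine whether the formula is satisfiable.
No

No, the formula is not satisfiable.

No assignment of truth values to the variables can make all 43 clauses true simultaneously.

The formula is UNSAT (unsatisfiable).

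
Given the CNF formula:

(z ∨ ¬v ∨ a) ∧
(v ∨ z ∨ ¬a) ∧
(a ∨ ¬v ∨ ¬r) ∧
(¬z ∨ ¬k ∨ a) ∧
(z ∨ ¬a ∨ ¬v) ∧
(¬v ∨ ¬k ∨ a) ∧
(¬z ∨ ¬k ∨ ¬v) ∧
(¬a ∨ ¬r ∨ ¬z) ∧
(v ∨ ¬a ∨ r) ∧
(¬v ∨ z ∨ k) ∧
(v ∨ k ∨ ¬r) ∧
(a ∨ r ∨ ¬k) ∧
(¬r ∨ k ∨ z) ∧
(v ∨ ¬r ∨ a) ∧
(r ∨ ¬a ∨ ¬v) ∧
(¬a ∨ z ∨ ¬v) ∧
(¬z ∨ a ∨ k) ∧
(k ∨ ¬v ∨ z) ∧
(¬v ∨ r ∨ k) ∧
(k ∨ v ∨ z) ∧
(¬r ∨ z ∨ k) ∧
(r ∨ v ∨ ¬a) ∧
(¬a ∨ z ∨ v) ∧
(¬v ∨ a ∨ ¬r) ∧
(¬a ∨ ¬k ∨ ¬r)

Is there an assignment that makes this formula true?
No

No, the formula is not satisfiable.

No assignment of truth values to the variables can make all 25 clauses true simultaneously.

The formula is UNSAT (unsatisfiable).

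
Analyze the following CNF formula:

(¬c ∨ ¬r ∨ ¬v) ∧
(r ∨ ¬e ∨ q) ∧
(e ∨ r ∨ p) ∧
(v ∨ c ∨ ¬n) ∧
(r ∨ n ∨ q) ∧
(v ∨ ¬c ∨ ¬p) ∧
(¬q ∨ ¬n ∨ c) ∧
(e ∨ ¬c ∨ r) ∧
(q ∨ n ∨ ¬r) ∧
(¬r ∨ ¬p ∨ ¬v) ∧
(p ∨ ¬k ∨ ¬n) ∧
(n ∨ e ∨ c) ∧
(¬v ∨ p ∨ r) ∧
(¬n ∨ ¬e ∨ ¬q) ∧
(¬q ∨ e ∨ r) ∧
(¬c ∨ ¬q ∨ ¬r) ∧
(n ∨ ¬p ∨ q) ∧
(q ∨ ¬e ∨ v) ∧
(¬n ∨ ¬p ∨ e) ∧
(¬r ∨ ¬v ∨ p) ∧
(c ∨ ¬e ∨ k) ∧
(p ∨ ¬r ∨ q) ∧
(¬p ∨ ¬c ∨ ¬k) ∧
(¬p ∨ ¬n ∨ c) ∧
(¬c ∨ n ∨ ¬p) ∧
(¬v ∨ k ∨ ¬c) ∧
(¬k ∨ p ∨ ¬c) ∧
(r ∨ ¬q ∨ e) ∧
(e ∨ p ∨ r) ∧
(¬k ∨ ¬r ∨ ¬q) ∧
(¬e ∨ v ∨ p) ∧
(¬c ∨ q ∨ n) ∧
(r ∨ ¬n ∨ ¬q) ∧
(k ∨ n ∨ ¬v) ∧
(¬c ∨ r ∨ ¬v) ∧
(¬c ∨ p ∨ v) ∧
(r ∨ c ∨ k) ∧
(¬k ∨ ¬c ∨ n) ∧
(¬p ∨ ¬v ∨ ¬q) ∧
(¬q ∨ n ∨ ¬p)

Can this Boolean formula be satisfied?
No

No, the formula is not satisfiable.

No assignment of truth values to the variables can make all 40 clauses true simultaneously.

The formula is UNSAT (unsatisfiable).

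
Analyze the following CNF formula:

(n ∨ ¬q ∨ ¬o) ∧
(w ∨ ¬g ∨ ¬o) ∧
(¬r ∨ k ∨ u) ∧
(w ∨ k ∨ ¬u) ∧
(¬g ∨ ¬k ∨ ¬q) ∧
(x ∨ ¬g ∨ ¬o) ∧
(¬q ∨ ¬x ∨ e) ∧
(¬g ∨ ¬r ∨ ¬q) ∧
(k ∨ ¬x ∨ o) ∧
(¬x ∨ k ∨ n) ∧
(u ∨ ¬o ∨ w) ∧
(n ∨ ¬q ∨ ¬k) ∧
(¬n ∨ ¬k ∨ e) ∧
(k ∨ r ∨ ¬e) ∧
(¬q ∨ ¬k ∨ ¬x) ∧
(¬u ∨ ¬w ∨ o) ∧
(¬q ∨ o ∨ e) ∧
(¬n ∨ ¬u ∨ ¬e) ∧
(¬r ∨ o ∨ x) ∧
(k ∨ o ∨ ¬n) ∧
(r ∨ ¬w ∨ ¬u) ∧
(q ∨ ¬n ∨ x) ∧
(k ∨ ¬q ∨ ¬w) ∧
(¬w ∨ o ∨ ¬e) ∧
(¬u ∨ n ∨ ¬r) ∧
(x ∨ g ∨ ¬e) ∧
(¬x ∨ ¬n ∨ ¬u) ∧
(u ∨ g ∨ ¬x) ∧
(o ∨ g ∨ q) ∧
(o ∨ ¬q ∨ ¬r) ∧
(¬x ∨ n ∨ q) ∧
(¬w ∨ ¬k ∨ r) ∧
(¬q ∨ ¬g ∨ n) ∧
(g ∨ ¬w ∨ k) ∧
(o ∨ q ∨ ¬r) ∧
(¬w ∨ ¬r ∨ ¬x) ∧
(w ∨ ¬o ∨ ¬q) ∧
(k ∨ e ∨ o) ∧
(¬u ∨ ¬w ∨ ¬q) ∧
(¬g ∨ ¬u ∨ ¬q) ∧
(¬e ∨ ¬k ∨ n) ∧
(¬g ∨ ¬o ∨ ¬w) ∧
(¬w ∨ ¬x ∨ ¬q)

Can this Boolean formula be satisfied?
Yes

Yes, the formula is satisfiable.

One satisfying assignment is: u=False, x=False, g=True, e=False, n=False, k=True, w=False, o=False, q=False, r=False

Verification: With this assignment, all 43 clauses evaluate to true.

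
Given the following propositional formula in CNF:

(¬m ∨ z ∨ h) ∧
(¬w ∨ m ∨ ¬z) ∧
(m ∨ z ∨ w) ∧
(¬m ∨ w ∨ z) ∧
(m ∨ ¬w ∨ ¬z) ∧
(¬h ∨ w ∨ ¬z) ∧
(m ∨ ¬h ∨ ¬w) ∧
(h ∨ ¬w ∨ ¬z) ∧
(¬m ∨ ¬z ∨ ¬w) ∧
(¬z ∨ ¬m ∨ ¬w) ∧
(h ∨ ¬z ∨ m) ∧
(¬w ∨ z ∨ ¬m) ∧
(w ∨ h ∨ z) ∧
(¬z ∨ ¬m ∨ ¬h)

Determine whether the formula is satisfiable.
Yes

Yes, the formula is satisfiable.

One satisfying assignment is: w=False, h=False, z=True, m=True

Verification: With this assignment, all 14 clauses evaluate to true.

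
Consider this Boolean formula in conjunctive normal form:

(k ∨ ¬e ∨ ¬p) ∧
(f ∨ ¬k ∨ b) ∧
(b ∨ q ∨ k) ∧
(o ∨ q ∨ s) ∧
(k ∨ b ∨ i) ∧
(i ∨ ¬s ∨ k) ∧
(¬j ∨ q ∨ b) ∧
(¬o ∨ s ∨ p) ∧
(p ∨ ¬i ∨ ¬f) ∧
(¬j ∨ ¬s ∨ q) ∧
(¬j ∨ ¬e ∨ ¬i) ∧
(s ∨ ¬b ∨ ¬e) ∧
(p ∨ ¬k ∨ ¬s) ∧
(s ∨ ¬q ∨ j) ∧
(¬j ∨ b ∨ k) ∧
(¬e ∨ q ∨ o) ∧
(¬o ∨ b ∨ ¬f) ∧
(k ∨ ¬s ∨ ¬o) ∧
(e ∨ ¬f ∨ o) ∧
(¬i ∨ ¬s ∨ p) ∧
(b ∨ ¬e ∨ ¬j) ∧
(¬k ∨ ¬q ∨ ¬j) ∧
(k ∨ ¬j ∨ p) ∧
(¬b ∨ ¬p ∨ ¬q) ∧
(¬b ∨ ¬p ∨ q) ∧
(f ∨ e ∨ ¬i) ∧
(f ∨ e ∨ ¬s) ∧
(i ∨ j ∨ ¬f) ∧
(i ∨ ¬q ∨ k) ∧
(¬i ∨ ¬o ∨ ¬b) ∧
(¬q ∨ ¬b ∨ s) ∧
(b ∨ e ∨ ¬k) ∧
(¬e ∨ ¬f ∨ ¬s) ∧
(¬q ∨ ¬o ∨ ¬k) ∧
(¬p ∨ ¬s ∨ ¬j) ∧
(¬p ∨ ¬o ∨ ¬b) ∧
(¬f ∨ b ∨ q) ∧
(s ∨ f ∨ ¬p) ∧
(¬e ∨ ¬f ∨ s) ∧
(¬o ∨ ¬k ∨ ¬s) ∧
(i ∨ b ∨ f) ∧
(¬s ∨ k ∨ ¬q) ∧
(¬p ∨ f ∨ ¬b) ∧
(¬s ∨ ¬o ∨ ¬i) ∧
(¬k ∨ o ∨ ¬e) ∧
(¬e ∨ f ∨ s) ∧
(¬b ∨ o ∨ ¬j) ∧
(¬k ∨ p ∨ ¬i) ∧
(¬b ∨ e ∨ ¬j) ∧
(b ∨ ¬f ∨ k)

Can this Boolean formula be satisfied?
No

No, the formula is not satisfiable.

No assignment of truth values to the variables can make all 50 clauses true simultaneously.

The formula is UNSAT (unsatisfiable).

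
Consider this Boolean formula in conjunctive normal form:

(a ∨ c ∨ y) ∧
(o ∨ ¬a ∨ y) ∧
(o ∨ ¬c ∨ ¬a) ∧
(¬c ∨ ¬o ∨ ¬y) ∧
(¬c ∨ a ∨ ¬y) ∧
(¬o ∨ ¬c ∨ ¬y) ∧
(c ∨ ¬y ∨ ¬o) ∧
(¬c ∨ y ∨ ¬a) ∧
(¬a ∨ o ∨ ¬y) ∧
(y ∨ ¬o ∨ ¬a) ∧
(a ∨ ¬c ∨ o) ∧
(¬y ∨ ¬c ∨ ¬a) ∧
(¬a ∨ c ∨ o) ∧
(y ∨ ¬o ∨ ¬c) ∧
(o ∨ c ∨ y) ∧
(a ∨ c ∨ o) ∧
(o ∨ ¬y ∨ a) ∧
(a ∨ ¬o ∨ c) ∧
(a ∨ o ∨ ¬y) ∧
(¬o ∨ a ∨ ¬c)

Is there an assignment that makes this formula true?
No

No, the formula is not satisfiable.

No assignment of truth values to the variables can make all 20 clauses true simultaneously.

The formula is UNSAT (unsatisfiable).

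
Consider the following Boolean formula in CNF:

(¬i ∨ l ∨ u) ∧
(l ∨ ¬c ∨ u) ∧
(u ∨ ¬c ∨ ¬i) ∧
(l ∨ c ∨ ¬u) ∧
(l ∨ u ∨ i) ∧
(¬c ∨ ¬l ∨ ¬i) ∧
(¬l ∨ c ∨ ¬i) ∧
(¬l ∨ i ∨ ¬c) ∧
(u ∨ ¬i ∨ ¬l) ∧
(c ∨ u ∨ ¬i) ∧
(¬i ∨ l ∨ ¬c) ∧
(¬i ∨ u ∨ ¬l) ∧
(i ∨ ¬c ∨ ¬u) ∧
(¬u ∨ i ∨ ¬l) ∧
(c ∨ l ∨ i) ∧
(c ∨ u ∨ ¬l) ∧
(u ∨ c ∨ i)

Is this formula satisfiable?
No

No, the formula is not satisfiable.

No assignment of truth values to the variables can make all 17 clauses true simultaneously.

The formula is UNSAT (unsatisfiable).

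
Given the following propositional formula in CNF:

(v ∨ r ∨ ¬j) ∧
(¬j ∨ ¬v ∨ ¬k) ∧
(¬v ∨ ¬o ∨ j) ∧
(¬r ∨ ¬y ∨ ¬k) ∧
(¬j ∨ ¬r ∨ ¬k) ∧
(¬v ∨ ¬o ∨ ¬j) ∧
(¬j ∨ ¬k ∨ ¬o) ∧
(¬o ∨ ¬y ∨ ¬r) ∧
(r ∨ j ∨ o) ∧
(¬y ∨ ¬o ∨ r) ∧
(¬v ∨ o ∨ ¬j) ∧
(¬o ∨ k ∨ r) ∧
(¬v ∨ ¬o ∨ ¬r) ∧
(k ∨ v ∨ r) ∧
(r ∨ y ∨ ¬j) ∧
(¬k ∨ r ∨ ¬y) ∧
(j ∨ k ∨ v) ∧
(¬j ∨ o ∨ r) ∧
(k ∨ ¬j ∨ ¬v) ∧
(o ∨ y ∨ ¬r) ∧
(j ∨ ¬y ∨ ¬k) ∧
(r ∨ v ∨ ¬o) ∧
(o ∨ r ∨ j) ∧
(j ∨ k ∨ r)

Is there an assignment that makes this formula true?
Yes

Yes, the formula is satisfiable.

One satisfying assignment is: r=True, v=True, y=True, k=False, j=False, o=False

Verification: With this assignment, all 24 clauses evaluate to true.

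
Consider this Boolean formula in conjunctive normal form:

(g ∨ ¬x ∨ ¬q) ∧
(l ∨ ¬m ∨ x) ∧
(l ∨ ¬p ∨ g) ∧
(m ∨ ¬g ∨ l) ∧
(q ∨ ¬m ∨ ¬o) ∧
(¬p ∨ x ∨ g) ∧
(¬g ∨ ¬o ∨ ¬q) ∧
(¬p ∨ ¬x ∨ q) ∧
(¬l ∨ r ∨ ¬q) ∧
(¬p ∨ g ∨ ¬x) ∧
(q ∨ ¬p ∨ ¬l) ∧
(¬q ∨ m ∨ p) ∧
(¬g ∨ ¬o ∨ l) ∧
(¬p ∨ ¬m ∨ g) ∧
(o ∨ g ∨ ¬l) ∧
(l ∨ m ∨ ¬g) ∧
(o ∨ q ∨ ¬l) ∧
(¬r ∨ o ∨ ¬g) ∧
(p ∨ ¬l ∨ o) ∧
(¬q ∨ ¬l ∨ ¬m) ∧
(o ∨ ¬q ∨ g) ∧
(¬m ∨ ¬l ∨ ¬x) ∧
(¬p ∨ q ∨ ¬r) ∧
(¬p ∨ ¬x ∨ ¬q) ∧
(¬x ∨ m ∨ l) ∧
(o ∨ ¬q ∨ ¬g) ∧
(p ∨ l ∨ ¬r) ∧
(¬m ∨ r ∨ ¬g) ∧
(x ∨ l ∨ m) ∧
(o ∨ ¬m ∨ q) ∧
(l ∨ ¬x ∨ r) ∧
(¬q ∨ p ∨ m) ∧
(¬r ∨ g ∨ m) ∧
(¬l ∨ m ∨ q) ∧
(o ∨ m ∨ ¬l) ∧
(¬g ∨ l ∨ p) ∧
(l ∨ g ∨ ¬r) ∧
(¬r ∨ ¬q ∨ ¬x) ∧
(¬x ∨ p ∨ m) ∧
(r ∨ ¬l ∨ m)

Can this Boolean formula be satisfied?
No

No, the formula is not satisfiable.

No assignment of truth values to the variables can make all 40 clauses true simultaneously.

The formula is UNSAT (unsatisfiable).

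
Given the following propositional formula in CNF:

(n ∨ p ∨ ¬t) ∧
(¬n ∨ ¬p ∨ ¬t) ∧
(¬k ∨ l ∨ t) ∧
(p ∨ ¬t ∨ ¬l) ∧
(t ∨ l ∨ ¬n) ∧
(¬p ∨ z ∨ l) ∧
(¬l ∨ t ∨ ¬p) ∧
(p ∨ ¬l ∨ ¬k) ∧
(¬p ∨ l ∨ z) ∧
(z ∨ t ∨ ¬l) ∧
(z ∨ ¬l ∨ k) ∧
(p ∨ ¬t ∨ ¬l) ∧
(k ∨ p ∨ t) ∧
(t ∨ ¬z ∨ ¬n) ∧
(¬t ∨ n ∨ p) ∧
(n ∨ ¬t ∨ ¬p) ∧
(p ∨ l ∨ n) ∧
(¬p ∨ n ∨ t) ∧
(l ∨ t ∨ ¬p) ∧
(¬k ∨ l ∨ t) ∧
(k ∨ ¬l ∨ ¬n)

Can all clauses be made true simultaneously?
Yes

Yes, the formula is satisfiable.

One satisfying assignment is: k=False, n=True, t=True, p=False, l=False, z=False

Verification: With this assignment, all 21 clauses evaluate to true.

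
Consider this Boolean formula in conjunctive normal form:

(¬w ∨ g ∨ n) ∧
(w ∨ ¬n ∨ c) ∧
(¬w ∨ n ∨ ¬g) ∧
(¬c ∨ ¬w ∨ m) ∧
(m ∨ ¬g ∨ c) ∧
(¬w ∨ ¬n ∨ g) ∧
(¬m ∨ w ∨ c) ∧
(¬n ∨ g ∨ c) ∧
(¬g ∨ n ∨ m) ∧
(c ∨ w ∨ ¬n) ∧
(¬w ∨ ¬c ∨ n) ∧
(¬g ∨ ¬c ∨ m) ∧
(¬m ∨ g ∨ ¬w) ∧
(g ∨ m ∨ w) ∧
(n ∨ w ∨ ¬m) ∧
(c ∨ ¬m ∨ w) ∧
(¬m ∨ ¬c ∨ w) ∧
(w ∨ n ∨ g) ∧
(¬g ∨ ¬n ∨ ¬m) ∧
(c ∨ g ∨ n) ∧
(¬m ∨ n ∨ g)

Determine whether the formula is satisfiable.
No

No, the formula is not satisfiable.

No assignment of truth values to the variables can make all 21 clauses true simultaneously.

The formula is UNSAT (unsatisfiable).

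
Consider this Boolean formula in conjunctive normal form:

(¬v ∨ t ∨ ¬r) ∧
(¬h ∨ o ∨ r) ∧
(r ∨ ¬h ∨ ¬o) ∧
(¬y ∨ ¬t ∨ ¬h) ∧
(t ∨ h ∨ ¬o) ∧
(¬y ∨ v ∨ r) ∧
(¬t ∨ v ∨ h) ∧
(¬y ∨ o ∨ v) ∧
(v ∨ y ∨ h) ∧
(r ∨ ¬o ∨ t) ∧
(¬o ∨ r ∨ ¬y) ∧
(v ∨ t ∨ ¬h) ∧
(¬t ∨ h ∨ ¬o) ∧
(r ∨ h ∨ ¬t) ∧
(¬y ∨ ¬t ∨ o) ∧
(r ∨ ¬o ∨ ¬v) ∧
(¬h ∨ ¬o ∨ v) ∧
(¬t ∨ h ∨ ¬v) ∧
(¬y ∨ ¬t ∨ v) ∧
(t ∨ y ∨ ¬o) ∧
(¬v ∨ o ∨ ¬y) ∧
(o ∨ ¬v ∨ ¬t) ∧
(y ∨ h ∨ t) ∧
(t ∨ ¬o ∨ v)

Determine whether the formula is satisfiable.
Yes

Yes, the formula is satisfiable.

One satisfying assignment is: r=True, h=True, v=False, y=False, t=True, o=False

Verification: With this assignment, all 24 clauses evaluate to true.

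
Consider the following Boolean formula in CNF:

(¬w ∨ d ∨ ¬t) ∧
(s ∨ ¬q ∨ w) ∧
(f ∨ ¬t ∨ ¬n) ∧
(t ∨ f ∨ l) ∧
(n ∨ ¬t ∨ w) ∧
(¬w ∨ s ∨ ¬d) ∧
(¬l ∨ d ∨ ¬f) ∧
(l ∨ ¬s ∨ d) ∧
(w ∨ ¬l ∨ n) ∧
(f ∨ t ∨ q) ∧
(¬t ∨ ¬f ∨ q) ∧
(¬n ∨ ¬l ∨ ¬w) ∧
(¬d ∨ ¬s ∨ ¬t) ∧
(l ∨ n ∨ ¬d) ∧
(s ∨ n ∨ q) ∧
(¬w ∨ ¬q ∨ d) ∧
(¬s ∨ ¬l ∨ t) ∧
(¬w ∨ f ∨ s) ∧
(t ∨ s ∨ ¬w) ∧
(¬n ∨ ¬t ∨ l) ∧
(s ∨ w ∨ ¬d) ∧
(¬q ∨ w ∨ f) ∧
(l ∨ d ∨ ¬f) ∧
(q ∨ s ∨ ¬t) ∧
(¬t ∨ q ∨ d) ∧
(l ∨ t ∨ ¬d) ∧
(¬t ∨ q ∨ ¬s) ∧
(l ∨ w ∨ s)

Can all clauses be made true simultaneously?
No

No, the formula is not satisfiable.

No assignment of truth values to the variables can make all 28 clauses true simultaneously.

The formula is UNSAT (unsatisfiable).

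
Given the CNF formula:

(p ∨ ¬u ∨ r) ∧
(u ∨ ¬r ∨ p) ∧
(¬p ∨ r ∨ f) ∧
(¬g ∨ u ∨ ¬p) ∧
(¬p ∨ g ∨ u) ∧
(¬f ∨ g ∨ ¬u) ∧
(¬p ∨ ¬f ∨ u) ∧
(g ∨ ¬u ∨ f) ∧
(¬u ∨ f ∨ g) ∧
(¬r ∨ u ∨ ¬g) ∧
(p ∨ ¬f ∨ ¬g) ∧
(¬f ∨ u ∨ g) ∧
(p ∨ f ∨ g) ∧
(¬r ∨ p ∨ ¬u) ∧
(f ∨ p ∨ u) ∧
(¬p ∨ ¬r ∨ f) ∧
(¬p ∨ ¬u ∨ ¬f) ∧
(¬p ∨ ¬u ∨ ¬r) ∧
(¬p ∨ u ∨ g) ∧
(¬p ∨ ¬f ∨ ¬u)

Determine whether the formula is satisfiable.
No

No, the formula is not satisfiable.

No assignment of truth values to the variables can make all 20 clauses true simultaneously.

The formula is UNSAT (unsatisfiable).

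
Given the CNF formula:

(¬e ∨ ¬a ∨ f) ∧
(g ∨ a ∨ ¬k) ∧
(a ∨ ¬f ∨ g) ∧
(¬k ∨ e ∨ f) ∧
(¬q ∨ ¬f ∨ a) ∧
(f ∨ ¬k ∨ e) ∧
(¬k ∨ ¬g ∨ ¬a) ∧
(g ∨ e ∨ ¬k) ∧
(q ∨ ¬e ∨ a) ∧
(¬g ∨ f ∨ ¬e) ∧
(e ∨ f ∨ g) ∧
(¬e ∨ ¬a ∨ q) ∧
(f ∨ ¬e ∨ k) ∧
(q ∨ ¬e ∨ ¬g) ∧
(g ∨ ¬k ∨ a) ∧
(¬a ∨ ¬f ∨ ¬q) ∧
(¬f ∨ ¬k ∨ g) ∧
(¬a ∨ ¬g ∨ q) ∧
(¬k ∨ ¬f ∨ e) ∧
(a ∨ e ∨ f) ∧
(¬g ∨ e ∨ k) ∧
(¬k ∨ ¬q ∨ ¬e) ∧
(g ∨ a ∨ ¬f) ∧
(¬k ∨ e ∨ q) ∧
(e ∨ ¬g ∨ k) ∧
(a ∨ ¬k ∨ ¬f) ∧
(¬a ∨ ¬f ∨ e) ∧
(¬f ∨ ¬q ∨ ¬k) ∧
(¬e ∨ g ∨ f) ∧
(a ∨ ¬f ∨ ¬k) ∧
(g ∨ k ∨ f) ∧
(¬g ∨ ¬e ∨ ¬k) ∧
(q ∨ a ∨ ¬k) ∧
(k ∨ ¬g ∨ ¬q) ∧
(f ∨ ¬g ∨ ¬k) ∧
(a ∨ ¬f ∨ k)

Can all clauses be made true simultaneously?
No

No, the formula is not satisfiable.

No assignment of truth values to the variables can make all 36 clauses true simultaneously.

The formula is UNSAT (unsatisfiable).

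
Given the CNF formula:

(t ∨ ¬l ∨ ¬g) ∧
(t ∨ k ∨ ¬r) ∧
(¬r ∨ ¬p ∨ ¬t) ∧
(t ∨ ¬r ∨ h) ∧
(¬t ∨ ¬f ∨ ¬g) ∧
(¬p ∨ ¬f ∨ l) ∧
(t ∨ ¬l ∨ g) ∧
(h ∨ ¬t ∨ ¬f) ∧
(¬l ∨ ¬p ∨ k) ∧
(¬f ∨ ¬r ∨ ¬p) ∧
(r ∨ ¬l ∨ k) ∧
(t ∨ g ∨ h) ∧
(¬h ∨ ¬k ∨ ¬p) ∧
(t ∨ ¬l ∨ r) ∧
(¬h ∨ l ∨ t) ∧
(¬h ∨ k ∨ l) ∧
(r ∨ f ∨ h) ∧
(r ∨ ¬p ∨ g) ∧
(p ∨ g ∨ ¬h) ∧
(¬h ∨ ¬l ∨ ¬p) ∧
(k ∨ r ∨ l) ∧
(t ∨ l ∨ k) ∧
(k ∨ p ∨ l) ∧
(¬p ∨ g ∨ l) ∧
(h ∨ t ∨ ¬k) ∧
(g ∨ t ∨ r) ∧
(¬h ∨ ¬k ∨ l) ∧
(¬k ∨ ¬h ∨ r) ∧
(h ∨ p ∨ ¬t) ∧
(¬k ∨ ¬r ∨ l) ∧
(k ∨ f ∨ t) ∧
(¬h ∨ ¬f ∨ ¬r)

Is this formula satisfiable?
Yes

Yes, the formula is satisfiable.

One satisfying assignment is: p=False, t=True, h=True, f=False, r=True, g=True, k=False, l=True

Verification: With this assignment, all 32 clauses evaluate to true.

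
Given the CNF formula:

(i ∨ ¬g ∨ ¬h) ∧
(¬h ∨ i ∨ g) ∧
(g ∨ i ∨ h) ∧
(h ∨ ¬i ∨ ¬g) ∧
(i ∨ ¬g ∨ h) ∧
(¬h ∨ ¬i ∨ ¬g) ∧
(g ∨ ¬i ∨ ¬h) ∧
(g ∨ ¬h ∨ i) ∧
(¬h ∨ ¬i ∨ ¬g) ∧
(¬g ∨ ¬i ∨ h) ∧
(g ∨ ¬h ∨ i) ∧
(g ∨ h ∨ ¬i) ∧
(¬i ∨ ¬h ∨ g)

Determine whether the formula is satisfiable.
No

No, the formula is not satisfiable.

No assignment of truth values to the variables can make all 13 clauses true simultaneously.

The formula is UNSAT (unsatisfiable).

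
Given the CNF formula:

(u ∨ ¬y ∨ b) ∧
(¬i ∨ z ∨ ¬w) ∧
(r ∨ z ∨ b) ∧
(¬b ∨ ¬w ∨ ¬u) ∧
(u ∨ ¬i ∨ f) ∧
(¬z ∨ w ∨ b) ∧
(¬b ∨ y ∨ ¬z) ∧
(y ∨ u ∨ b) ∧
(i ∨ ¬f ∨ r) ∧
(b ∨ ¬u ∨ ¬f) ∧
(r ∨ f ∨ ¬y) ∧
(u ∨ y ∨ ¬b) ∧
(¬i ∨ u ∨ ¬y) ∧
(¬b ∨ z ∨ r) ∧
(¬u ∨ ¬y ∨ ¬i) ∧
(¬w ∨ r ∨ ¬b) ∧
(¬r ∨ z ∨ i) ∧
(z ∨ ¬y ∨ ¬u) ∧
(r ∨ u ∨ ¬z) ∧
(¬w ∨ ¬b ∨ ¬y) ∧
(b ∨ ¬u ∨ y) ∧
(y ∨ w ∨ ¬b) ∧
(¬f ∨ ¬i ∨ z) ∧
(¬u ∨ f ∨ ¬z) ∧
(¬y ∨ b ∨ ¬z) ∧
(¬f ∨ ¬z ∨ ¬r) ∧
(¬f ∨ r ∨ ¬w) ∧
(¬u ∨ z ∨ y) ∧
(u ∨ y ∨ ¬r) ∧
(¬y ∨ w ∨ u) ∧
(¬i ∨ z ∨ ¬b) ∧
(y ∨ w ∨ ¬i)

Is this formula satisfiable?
No

No, the formula is not satisfiable.

No assignment of truth values to the variables can make all 32 clauses true simultaneously.

The formula is UNSAT (unsatisfiable).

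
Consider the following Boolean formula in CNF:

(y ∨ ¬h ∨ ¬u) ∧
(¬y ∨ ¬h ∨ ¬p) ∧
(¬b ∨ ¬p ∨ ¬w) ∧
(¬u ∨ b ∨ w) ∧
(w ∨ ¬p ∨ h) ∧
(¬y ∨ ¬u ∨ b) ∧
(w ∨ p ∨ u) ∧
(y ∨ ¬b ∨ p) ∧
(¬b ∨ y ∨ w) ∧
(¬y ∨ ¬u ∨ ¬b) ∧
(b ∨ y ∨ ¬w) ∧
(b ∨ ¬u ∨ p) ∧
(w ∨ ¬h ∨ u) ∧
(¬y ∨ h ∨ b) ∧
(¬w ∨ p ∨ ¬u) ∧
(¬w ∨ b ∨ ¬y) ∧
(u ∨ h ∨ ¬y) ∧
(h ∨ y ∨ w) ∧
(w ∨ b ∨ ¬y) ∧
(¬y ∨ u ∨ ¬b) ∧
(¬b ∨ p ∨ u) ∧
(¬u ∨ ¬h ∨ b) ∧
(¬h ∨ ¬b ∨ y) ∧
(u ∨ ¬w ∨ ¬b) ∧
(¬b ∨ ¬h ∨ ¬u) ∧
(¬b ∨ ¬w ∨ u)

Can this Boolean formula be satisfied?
No

No, the formula is not satisfiable.

No assignment of truth values to the variables can make all 26 clauses true simultaneously.

The formula is UNSAT (unsatisfiable).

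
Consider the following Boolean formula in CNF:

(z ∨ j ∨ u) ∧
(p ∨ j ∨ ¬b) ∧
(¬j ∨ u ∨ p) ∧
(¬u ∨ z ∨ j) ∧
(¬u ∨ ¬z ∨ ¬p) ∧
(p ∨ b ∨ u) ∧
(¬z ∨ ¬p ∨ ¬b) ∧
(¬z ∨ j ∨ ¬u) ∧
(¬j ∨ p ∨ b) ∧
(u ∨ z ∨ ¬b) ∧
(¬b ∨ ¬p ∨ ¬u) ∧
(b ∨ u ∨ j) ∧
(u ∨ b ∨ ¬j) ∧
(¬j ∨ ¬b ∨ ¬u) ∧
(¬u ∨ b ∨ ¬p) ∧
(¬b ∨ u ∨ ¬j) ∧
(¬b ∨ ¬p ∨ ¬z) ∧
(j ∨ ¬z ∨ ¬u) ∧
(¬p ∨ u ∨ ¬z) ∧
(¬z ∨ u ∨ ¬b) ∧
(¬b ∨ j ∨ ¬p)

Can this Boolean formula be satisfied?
No

No, the formula is not satisfiable.

No assignment of truth values to the variables can make all 21 clauses true simultaneously.

The formula is UNSAT (unsatisfiable).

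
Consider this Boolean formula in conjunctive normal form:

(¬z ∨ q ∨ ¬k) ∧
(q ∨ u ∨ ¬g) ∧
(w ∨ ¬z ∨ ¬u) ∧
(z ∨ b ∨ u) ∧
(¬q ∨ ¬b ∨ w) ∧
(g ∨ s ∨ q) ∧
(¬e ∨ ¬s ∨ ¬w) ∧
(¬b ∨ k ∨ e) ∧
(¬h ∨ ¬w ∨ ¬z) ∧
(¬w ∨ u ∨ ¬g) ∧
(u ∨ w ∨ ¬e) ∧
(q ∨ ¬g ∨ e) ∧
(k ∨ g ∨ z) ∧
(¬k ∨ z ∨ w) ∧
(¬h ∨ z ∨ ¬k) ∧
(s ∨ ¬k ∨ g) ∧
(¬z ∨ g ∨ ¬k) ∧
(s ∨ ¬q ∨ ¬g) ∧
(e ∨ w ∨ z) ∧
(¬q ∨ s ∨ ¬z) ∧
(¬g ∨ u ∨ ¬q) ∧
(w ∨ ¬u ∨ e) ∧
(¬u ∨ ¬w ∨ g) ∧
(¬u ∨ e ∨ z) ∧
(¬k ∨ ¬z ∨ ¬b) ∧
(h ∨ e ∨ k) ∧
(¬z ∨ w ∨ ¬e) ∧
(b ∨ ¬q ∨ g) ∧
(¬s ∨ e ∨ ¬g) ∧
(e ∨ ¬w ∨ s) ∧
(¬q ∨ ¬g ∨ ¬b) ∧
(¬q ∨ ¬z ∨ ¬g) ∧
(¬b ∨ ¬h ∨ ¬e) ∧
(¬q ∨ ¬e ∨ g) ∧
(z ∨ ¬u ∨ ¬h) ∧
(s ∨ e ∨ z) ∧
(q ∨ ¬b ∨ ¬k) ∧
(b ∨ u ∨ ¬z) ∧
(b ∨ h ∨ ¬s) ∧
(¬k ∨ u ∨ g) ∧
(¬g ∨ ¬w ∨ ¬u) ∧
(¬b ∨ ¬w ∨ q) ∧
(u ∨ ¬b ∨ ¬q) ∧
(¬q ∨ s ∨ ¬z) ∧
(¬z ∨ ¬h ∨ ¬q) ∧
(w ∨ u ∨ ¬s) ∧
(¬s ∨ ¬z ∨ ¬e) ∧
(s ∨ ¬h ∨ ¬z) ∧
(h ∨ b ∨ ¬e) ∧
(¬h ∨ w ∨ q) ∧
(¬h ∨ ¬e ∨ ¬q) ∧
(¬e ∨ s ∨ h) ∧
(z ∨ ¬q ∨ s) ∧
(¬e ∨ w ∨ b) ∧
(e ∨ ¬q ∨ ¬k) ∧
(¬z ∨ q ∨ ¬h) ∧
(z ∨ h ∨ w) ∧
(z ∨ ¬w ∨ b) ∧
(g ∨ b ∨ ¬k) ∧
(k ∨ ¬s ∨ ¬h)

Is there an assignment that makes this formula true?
No

No, the formula is not satisfiable.

No assignment of truth values to the variables can make all 60 clauses true simultaneously.

The formula is UNSAT (unsatisfiable).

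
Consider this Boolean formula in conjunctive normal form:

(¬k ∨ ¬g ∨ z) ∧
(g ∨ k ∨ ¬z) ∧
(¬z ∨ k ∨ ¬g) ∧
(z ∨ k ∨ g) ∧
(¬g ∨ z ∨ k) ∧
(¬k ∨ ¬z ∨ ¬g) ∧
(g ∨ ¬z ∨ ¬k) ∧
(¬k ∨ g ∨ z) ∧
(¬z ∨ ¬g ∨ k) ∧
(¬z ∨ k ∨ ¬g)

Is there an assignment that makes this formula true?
No

No, the formula is not satisfiable.

No assignment of truth values to the variables can make all 10 clauses true simultaneously.

The formula is UNSAT (unsatisfiable).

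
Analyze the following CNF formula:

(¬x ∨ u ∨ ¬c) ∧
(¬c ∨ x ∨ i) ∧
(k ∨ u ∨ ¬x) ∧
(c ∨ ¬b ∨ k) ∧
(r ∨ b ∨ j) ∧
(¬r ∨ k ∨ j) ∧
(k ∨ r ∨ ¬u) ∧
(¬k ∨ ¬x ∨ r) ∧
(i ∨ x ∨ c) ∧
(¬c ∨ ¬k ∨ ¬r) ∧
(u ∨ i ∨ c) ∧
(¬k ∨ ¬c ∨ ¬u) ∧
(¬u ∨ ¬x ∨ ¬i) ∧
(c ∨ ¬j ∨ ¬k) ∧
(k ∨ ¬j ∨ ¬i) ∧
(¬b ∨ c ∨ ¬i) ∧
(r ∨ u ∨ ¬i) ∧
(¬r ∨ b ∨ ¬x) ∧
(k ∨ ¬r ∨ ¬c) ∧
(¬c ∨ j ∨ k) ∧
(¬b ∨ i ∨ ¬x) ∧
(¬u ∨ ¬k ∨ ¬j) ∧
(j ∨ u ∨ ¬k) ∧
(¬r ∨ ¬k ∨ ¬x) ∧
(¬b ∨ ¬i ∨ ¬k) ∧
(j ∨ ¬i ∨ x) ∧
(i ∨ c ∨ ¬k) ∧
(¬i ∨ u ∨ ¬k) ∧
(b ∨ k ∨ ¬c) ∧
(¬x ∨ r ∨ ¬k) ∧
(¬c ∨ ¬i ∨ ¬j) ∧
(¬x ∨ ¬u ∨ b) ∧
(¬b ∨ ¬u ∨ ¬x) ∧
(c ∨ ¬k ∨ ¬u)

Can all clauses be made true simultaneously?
No

No, the formula is not satisfiable.

No assignment of truth values to the variables can make all 34 clauses true simultaneously.

The formula is UNSAT (unsatisfiable).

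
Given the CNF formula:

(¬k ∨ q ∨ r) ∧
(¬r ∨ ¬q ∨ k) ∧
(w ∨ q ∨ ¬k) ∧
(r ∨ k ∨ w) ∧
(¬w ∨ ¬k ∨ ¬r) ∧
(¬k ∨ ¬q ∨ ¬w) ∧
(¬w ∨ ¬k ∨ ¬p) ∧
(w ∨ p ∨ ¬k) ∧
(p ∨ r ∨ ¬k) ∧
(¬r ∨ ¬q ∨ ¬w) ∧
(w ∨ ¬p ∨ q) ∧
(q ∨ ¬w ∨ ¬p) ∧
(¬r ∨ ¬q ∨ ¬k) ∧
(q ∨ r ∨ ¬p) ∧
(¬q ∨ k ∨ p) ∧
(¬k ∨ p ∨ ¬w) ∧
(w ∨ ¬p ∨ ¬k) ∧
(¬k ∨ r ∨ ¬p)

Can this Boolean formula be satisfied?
Yes

Yes, the formula is satisfiable.

One satisfying assignment is: p=False, k=False, w=True, r=False, q=False

Verification: With this assignment, all 18 clauses evaluate to true.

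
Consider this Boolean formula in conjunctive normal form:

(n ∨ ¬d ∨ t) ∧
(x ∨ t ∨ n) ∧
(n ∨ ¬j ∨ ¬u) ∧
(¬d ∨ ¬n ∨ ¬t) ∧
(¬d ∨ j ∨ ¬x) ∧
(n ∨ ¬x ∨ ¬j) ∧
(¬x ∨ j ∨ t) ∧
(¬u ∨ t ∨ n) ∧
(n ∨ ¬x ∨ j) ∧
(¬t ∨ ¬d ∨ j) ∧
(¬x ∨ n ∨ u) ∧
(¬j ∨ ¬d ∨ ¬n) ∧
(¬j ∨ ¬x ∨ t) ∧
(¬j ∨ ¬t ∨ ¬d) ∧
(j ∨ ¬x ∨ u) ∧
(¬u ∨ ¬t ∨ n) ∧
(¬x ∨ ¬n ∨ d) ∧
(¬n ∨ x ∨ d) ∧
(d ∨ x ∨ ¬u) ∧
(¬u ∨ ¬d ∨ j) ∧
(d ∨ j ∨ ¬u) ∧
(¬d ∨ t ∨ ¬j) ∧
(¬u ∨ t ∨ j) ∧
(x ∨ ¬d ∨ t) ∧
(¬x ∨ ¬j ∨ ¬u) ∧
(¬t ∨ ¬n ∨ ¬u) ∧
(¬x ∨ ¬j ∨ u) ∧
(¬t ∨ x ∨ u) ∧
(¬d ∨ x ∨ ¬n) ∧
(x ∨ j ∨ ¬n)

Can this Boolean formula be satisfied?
No

No, the formula is not satisfiable.

No assignment of truth values to the variables can make all 30 clauses true simultaneously.

The formula is UNSAT (unsatisfiable).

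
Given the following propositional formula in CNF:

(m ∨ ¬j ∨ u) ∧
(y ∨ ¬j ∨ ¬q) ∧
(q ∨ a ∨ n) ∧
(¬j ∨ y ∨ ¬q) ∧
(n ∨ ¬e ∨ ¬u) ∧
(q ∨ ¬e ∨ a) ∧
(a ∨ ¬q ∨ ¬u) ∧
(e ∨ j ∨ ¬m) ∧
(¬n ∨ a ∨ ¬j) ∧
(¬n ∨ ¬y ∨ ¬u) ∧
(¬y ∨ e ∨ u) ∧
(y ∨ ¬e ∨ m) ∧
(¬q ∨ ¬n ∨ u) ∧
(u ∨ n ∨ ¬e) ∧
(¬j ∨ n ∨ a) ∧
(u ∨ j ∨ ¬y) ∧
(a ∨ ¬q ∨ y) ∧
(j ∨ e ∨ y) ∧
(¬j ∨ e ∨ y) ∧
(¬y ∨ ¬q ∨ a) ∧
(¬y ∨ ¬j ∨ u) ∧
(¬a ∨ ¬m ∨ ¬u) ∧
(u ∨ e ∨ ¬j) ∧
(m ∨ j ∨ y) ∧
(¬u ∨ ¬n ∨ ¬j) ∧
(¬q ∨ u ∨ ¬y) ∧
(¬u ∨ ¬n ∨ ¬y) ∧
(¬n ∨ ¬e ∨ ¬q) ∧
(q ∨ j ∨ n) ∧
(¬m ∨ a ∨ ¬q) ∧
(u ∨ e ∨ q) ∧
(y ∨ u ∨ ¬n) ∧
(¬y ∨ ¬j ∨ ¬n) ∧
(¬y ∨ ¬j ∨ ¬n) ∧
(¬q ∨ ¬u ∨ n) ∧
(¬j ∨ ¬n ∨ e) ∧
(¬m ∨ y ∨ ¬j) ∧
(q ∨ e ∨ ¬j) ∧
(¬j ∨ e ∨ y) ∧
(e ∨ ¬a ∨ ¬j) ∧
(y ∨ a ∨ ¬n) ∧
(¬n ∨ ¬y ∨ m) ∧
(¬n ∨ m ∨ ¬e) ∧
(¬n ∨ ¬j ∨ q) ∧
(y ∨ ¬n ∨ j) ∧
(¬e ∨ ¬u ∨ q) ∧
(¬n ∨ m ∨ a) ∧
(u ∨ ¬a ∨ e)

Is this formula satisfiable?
No

No, the formula is not satisfiable.

No assignment of truth values to the variables can make all 48 clauses true simultaneously.

The formula is UNSAT (unsatisfiable).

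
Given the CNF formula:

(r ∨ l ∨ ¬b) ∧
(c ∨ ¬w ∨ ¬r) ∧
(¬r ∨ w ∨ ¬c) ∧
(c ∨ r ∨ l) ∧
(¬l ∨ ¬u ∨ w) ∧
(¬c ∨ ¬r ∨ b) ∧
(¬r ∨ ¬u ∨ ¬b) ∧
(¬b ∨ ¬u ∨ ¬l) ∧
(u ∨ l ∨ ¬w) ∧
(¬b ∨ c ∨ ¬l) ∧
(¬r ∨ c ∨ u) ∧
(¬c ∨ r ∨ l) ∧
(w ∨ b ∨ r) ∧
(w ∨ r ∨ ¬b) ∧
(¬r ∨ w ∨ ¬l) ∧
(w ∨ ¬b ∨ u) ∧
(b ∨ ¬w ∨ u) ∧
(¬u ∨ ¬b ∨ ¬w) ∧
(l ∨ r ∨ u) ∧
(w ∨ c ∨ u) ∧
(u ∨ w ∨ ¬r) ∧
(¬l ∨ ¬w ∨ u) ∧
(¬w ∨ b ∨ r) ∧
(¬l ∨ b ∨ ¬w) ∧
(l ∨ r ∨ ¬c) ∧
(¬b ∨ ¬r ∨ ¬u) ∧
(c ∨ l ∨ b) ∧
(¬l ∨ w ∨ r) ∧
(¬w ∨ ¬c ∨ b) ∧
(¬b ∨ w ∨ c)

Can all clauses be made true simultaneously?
No

No, the formula is not satisfiable.

No assignment of truth values to the variables can make all 30 clauses true simultaneously.

The formula is UNSAT (unsatisfiable).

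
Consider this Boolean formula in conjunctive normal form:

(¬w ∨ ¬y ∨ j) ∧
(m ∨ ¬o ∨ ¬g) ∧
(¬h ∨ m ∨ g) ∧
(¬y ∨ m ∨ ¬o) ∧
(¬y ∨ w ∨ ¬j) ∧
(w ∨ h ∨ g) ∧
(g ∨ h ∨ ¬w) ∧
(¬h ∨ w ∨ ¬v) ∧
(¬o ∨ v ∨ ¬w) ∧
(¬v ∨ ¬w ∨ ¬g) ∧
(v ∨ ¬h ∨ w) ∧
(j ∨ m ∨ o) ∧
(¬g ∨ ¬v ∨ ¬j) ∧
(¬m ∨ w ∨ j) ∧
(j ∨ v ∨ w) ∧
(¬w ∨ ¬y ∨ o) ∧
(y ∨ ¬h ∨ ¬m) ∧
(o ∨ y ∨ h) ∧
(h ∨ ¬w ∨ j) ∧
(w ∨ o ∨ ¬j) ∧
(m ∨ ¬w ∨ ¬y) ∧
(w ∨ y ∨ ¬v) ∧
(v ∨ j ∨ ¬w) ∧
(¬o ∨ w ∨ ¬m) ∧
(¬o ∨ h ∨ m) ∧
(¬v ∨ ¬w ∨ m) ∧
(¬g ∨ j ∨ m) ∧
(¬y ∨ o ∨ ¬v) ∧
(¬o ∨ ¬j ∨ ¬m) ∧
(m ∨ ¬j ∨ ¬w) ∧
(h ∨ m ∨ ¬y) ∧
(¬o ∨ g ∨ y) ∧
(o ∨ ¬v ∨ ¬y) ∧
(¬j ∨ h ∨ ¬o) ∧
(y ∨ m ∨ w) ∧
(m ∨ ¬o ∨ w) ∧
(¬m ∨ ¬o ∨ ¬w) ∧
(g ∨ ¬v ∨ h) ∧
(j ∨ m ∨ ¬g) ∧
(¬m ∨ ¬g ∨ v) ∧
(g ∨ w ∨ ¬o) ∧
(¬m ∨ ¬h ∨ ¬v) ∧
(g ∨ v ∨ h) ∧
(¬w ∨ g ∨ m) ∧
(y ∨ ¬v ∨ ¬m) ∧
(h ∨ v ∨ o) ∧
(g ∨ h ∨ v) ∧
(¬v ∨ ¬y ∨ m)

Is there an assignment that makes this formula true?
No

No, the formula is not satisfiable.

No assignment of truth values to the variables can make all 48 clauses true simultaneously.

The formula is UNSAT (unsatisfiable).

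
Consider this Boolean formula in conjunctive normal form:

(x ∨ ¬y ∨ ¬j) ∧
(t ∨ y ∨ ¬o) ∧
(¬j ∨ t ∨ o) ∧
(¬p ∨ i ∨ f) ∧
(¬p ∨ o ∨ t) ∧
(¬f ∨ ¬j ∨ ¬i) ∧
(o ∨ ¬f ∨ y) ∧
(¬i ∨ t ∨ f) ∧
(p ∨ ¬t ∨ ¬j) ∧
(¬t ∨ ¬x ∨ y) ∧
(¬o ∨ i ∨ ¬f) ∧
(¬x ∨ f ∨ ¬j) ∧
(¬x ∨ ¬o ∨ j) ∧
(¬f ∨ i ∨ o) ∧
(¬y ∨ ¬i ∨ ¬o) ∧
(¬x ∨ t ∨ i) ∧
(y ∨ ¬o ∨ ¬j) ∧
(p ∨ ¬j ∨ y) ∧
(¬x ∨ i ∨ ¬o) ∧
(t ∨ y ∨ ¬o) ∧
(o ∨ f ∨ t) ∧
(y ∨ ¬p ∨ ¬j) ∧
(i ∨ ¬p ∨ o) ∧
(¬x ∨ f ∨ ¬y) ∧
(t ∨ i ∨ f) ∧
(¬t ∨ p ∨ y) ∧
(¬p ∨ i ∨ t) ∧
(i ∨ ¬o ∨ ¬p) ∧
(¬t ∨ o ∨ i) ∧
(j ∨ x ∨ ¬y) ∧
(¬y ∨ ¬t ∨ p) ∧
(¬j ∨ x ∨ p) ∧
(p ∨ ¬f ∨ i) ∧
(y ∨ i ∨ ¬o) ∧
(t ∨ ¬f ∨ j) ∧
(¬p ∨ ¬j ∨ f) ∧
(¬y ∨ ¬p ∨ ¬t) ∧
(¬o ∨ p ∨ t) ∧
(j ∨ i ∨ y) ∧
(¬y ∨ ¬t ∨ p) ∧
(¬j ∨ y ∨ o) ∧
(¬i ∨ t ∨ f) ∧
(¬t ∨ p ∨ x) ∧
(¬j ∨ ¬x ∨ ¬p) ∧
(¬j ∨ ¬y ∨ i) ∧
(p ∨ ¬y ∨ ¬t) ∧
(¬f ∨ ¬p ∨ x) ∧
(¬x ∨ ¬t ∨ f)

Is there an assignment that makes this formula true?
Yes

Yes, the formula is satisfiable.

One satisfying assignment is: j=False, f=False, y=False, t=True, i=True, p=True, x=False, o=True

Verification: With this assignment, all 48 clauses evaluate to true.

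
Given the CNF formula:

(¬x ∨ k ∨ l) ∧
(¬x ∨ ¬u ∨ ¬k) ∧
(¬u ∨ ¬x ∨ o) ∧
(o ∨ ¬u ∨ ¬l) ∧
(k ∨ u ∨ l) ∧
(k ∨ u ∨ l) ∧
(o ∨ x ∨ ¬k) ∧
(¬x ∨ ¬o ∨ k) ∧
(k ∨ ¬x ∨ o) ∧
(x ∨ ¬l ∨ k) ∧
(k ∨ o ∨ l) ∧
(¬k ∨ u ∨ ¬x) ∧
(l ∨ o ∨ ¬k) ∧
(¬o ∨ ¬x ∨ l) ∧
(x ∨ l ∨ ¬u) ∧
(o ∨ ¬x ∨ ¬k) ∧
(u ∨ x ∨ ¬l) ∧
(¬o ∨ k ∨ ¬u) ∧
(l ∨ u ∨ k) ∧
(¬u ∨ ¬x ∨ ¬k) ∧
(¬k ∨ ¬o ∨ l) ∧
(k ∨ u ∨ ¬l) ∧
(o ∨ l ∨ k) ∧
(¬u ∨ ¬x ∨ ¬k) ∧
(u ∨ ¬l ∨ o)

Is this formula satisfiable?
Yes

Yes, the formula is satisfiable.

One satisfying assignment is: o=True, u=True, k=True, x=False, l=True

Verification: With this assignment, all 25 clauses evaluate to true.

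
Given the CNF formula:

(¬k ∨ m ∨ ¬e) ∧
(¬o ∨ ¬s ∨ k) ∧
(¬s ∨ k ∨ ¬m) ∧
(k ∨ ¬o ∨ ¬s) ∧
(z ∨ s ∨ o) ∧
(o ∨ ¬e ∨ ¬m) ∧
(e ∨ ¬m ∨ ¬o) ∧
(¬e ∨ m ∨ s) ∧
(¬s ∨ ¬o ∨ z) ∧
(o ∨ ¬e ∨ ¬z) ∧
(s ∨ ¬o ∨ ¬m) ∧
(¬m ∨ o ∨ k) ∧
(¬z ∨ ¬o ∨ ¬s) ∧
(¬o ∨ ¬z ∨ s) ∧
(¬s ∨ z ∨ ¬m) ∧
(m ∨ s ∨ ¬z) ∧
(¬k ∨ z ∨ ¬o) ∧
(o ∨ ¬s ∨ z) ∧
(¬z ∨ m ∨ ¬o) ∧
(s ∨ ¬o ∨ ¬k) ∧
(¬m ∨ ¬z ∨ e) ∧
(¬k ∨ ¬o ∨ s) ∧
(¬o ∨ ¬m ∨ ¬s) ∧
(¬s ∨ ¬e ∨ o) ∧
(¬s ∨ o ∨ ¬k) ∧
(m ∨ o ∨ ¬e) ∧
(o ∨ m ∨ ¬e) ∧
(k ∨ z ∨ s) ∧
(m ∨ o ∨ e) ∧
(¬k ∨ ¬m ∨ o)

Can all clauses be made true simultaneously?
No

No, the formula is not satisfiable.

No assignment of truth values to the variables can make all 30 clauses true simultaneously.

The formula is UNSAT (unsatisfiable).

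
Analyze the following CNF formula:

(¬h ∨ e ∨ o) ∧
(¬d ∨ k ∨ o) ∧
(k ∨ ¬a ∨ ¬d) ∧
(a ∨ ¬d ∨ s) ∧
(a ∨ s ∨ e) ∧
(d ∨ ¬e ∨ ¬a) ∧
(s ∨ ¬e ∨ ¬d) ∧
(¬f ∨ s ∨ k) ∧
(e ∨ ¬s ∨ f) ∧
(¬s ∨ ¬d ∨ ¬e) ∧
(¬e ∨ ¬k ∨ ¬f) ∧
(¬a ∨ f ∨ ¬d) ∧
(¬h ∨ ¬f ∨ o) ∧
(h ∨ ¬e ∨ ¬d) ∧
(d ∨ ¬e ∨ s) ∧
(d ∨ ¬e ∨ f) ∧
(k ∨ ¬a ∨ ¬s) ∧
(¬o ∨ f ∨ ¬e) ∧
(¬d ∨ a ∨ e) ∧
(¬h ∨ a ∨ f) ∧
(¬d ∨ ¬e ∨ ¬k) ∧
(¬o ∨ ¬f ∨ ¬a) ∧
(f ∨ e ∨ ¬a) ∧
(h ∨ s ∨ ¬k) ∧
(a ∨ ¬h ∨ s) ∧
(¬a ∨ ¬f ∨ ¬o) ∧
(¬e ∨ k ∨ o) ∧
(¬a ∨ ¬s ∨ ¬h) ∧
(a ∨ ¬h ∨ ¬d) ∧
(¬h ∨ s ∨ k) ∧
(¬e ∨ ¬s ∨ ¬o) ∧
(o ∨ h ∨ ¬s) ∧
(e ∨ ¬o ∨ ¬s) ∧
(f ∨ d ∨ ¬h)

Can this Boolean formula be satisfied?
No

No, the formula is not satisfiable.

No assignment of truth values to the variables can make all 34 clauses true simultaneously.

The formula is UNSAT (unsatisfiable).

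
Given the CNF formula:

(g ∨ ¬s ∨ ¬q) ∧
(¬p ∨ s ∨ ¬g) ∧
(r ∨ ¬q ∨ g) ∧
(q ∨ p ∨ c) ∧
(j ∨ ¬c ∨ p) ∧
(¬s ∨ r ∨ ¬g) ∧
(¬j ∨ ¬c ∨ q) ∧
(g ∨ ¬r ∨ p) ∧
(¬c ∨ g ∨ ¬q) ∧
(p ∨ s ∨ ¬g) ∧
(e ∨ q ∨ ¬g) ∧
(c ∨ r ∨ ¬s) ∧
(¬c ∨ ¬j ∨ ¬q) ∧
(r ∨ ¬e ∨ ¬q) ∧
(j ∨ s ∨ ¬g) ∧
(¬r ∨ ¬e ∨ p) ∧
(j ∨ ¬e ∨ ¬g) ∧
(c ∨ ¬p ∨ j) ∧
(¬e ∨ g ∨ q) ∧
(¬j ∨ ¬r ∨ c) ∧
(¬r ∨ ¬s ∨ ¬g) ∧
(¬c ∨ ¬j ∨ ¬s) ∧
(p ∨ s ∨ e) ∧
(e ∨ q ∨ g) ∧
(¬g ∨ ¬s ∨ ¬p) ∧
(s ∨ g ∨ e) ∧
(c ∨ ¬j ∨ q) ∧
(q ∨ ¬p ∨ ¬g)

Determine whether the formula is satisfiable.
No

No, the formula is not satisfiable.

No assignment of truth values to the variables can make all 28 clauses true simultaneously.

The formula is UNSAT (unsatisfiable).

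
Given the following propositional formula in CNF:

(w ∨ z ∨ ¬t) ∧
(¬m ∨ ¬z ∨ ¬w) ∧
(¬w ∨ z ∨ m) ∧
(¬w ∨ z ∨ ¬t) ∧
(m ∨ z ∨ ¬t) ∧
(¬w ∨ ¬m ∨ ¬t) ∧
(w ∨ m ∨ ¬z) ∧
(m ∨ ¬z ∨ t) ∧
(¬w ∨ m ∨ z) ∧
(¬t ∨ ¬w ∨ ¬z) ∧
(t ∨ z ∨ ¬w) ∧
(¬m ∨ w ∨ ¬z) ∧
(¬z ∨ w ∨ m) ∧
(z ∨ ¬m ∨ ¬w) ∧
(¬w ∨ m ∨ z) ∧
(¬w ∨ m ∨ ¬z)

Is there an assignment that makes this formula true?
Yes

Yes, the formula is satisfiable.

One satisfying assignment is: t=False, w=False, z=False, m=False

Verification: With this assignment, all 16 clauses evaluate to true.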